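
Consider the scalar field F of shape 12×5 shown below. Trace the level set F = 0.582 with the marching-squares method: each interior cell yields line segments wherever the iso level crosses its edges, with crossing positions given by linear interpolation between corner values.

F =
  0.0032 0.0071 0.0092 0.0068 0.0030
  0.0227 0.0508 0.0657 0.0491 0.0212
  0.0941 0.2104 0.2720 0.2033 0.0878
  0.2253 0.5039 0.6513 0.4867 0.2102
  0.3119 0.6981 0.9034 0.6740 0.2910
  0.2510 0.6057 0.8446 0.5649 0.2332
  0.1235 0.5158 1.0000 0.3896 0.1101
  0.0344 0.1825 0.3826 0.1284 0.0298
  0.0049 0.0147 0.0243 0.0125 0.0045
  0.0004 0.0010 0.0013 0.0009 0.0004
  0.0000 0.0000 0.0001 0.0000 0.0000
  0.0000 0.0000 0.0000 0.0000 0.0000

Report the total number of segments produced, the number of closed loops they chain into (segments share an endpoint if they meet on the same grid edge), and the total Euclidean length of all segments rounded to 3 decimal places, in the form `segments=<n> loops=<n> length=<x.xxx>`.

cell (2,1): code 0100 → (2.817,2.000)–(3.000,1.530)
cell (2,2): code 1000 → (3.000,2.421)–(2.817,2.000)
cell (3,0): code 0100 → (3.402,1.000)–(4.000,0.699)
cell (3,1): code 1110 → (3.000,1.530)–(3.402,1.000)
cell (3,2): code 1101 → (3.509,3.000)–(3.000,2.421)
cell (3,3): code 1000 → (4.000,3.240)–(3.509,3.000)
cell (4,0): code 0110 → (4.000,0.699)–(5.000,0.933)
cell (4,2): code 1011 → (5.000,2.939)–(4.843,3.000)
cell (4,3): code 0001 → (4.843,3.000)–(4.000,3.240)
cell (5,0): code 0010 → (5.000,0.933)–(5.264,1.000)
cell (5,1): code 0111 → (5.264,1.000)–(6.000,1.137)
cell (5,2): code 1001 → (6.000,2.685)–(5.000,2.939)
cell (6,1): code 0010 → (6.000,1.137)–(6.677,2.000)
cell (6,2): code 0001 → (6.677,2.000)–(6.000,2.685)
total: 14 segments, chained into 1 closed loop(s), length Σ = 9.800052

segments=14 loops=1 length=9.800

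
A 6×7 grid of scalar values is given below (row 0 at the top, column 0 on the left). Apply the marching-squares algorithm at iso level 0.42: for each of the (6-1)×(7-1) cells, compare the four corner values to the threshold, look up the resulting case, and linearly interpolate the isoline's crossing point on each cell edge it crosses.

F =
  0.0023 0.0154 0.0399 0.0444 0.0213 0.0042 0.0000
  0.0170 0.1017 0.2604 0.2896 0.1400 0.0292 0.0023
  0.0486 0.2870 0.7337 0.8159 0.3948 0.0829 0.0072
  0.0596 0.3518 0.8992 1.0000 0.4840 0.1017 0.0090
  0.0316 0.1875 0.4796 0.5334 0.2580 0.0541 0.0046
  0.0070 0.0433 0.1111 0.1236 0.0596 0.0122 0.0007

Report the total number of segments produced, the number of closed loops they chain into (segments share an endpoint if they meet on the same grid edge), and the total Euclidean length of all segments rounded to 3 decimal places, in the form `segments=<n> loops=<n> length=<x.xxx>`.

segments=12 loops=1 length=9.438

cell (1,1): code 0100 → (1.337,2.000)–(2.000,1.298)
cell (1,2): code 1100 → (1.248,3.000)–(1.337,2.000)
cell (1,3): code 1000 → (2.000,3.940)–(1.248,3.000)
cell (2,1): code 0110 → (2.000,1.298)–(3.000,1.125)
cell (2,3): code 1101 → (2.283,4.000)–(2.000,3.940)
cell (2,4): code 1000 → (3.000,4.167)–(2.283,4.000)
cell (3,1): code 0110 → (3.000,1.125)–(4.000,1.796)
cell (3,3): code 1011 → (4.000,3.412)–(3.283,4.000)
cell (3,4): code 0001 → (3.283,4.000)–(3.000,4.167)
cell (4,1): code 0010 → (4.000,1.796)–(4.162,2.000)
cell (4,2): code 0011 → (4.162,2.000)–(4.277,3.000)
cell (4,3): code 0001 → (4.277,3.000)–(4.000,3.412)
total: 12 segments, chained into 1 closed loop(s), length Σ = 9.437885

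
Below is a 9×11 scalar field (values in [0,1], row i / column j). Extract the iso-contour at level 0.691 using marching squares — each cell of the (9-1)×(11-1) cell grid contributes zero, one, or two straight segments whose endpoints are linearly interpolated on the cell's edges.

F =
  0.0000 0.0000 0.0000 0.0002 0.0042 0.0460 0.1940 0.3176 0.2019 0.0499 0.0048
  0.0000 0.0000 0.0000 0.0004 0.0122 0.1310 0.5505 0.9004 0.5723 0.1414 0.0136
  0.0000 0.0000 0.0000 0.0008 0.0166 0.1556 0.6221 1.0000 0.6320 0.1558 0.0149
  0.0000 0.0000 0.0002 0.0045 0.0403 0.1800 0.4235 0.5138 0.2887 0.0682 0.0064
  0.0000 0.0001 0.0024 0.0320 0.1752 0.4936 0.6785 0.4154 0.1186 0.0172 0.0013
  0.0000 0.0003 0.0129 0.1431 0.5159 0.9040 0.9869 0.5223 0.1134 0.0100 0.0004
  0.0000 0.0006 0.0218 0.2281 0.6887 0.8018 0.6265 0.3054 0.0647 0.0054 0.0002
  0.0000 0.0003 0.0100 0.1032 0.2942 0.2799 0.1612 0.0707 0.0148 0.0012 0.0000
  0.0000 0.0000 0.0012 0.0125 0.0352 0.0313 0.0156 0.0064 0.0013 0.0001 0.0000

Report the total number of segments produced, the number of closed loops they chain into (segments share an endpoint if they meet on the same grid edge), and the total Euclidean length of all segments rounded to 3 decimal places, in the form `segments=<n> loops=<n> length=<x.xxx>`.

cell (0,6): code 0100 → (0.641,7.000)–(1.000,6.402)
cell (0,7): code 1000 → (1.000,7.638)–(0.641,7.000)
cell (1,6): code 0110 → (1.000,6.402)–(2.000,6.182)
cell (1,7): code 1001 → (2.000,7.840)–(1.000,7.638)
cell (2,6): code 0010 → (2.000,6.182)–(2.636,7.000)
cell (2,7): code 0001 → (2.636,7.000)–(2.000,7.840)
cell (4,4): code 0100 → (4.481,5.000)–(5.000,4.451)
cell (4,5): code 1100 → (4.041,6.000)–(4.481,5.000)
cell (4,6): code 1000 → (5.000,6.637)–(4.041,6.000)
cell (5,4): code 0110 → (5.000,4.451)–(6.000,4.020)
cell (5,5): code 1011 → (6.000,5.632)–(5.821,6.000)
cell (5,6): code 0001 → (5.821,6.000)–(5.000,6.637)
cell (6,4): code 0010 → (6.000,4.020)–(6.212,5.000)
cell (6,5): code 0001 → (6.212,5.000)–(6.000,5.632)
total: 14 segments, chained into 2 closed loop(s), length Σ = 12.768936

segments=14 loops=2 length=12.769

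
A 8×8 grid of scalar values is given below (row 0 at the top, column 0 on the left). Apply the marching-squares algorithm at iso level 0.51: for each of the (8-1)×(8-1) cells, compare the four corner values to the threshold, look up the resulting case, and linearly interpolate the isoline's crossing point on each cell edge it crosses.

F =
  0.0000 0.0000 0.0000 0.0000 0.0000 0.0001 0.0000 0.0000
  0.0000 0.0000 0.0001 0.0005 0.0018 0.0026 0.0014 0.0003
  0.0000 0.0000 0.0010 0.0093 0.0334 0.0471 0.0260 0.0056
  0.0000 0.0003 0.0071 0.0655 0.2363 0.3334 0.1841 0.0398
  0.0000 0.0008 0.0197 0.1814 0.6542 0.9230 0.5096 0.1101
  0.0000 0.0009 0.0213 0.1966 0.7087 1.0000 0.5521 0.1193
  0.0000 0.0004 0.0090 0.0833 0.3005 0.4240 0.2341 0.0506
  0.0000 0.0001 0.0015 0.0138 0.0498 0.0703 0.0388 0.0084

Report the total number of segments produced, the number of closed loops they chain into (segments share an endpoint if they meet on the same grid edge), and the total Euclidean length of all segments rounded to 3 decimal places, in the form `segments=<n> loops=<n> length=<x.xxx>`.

cell (3,3): code 0100 → (3.655,4.000)–(4.000,3.695)
cell (3,4): code 1100 → (3.300,5.000)–(3.655,4.000)
cell (3,5): code 1000 → (4.000,5.999)–(3.300,5.000)
cell (4,3): code 0110 → (4.000,3.695)–(5.000,3.612)
cell (4,5): code 1101 → (4.009,6.000)–(4.000,5.999)
cell (4,6): code 1000 → (5.000,6.097)–(4.009,6.000)
cell (5,3): code 0010 → (5.000,3.612)–(5.487,4.000)
cell (5,4): code 0011 → (5.487,4.000)–(5.851,5.000)
cell (5,5): code 0011 → (5.851,5.000)–(5.132,6.000)
cell (5,6): code 0001 → (5.132,6.000)–(5.000,6.097)
total: 10 segments, chained into 1 closed loop(s), length Σ = 7.832383

segments=10 loops=1 length=7.832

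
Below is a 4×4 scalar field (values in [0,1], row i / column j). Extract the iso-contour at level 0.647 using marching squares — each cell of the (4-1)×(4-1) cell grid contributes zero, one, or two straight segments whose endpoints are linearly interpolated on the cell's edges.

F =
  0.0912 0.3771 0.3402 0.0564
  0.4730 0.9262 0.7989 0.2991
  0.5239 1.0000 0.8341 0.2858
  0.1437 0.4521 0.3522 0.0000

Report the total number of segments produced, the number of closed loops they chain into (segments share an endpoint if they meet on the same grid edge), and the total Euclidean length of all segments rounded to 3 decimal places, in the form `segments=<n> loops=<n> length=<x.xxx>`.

cell (0,0): code 0100 → (0.492,1.000)–(1.000,0.384)
cell (0,1): code 1100 → (0.669,2.000)–(0.492,1.000)
cell (0,2): code 1000 → (1.000,2.304)–(0.669,2.000)
cell (1,0): code 0110 → (1.000,0.384)–(2.000,0.259)
cell (1,2): code 1001 → (2.000,2.341)–(1.000,2.304)
cell (2,0): code 0010 → (2.000,0.259)–(2.644,1.000)
cell (2,1): code 0011 → (2.644,1.000)–(2.388,2.000)
cell (2,2): code 0001 → (2.388,2.000)–(2.000,2.341)
total: 8 segments, chained into 1 closed loop(s), length Σ = 6.803807

segments=8 loops=1 length=6.804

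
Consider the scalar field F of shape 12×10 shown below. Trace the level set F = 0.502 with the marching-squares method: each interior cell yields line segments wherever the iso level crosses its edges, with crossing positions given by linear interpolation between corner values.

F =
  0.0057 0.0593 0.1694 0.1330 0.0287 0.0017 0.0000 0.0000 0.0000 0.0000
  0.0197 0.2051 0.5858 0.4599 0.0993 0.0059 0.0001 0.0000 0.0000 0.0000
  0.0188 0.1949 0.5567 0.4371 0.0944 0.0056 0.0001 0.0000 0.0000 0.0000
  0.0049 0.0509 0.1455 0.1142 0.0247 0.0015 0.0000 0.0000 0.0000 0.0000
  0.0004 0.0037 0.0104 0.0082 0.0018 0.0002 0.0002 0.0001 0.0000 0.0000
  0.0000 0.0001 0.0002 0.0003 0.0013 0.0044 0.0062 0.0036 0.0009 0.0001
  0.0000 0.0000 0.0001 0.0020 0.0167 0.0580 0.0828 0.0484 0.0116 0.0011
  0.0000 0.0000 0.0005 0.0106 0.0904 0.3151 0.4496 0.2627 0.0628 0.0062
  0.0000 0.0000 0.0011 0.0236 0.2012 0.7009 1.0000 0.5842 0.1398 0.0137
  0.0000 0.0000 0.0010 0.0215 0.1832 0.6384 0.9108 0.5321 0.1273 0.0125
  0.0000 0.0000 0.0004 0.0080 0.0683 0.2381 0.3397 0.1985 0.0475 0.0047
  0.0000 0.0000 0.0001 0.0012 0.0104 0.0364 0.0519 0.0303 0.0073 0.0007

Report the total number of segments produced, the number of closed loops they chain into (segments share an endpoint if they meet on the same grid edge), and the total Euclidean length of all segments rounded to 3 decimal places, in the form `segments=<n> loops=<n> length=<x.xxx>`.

segments=16 loops=2 length=11.757

cell (0,1): code 0100 → (0.799,2.000)–(1.000,1.780)
cell (0,2): code 1000 → (1.000,2.666)–(0.799,2.000)
cell (1,1): code 0110 → (1.000,1.780)–(2.000,1.849)
cell (1,2): code 1001 → (2.000,2.457)–(1.000,2.666)
cell (2,1): code 0010 → (2.000,1.849)–(2.133,2.000)
cell (2,2): code 0001 → (2.133,2.000)–(2.000,2.457)
cell (7,4): code 0100 → (7.484,5.000)–(8.000,4.602)
cell (7,5): code 1100 → (7.095,6.000)–(7.484,5.000)
cell (7,6): code 1100 → (7.744,7.000)–(7.095,6.000)
cell (7,7): code 1000 → (8.000,7.185)–(7.744,7.000)
cell (8,4): code 0110 → (8.000,4.602)–(9.000,4.700)
cell (8,7): code 1001 → (9.000,7.074)–(8.000,7.185)
cell (9,4): code 0010 → (9.000,4.700)–(9.341,5.000)
cell (9,5): code 0011 → (9.341,5.000)–(9.716,6.000)
cell (9,6): code 0011 → (9.716,6.000)–(9.090,7.000)
cell (9,7): code 0001 → (9.090,7.000)–(9.000,7.074)
total: 16 segments, chained into 2 closed loop(s), length Σ = 11.756510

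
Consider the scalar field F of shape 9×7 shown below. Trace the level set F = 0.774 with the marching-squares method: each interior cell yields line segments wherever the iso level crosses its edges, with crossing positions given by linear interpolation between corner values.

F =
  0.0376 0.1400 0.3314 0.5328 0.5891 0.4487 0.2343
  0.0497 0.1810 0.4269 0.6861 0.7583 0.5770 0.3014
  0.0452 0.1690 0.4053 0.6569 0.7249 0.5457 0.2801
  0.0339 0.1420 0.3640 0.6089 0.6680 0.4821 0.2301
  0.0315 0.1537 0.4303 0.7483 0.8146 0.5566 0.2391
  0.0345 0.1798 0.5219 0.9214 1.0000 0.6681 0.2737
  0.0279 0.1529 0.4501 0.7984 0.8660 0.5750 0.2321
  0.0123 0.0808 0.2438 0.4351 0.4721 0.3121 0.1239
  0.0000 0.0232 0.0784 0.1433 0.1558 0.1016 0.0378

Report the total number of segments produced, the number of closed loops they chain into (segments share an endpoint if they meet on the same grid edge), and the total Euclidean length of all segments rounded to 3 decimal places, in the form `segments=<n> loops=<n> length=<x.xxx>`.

segments=10 loops=1 length=7.075

cell (3,3): code 0100 → (3.723,4.000)–(4.000,3.388)
cell (3,4): code 1000 → (4.000,4.157)–(3.723,4.000)
cell (4,2): code 0100 → (4.148,3.000)–(5.000,2.631)
cell (4,3): code 1110 → (4.000,3.388)–(4.148,3.000)
cell (4,4): code 1001 → (5.000,4.681)–(4.000,4.157)
cell (5,2): code 0110 → (5.000,2.631)–(6.000,2.930)
cell (5,4): code 1001 → (6.000,4.316)–(5.000,4.681)
cell (6,2): code 0010 → (6.000,2.930)–(6.067,3.000)
cell (6,3): code 0011 → (6.067,3.000)–(6.234,4.000)
cell (6,4): code 0001 → (6.234,4.000)–(6.000,4.316)
total: 10 segments, chained into 1 closed loop(s), length Σ = 7.074538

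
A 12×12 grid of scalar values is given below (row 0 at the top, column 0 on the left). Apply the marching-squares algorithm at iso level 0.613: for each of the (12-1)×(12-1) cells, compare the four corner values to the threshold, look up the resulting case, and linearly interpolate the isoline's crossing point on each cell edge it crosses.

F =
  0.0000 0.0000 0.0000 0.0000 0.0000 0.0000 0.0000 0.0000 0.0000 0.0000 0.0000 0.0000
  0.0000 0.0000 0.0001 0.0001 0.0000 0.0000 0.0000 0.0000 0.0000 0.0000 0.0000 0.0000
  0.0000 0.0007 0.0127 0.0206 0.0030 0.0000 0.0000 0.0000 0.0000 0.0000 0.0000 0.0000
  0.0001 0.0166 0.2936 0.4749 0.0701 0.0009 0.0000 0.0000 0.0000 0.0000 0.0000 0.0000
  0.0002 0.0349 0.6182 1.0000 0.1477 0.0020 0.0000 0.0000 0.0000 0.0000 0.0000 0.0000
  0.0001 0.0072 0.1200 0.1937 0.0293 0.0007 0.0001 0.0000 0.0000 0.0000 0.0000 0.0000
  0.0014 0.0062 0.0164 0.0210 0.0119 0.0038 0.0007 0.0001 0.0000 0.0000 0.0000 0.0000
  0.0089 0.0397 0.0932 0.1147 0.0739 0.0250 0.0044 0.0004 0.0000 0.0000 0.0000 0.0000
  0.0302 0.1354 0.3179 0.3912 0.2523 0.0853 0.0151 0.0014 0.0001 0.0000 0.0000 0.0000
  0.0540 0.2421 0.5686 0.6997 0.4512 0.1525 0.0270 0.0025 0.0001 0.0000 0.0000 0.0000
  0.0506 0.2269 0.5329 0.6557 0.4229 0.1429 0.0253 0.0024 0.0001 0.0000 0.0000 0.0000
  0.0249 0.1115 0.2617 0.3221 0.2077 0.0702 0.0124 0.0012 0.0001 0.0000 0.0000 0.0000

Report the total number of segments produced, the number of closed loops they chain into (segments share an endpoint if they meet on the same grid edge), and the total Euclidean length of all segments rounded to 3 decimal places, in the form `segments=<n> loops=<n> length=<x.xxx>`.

segments=12 loops=2 length=7.718

cell (3,1): code 0100 → (3.984,2.000)–(4.000,1.991)
cell (3,2): code 1100 → (3.263,3.000)–(3.984,2.000)
cell (3,3): code 1000 → (4.000,3.454)–(3.263,3.000)
cell (4,1): code 0010 → (4.000,1.991)–(4.010,2.000)
cell (4,2): code 0011 → (4.010,2.000)–(4.480,3.000)
cell (4,3): code 0001 → (4.480,3.000)–(4.000,3.454)
cell (8,2): code 0100 → (8.719,3.000)–(9.000,2.339)
cell (8,3): code 1000 → (9.000,3.349)–(8.719,3.000)
cell (9,2): code 0110 → (9.000,2.339)–(10.000,2.652)
cell (9,3): code 1001 → (10.000,3.183)–(9.000,3.349)
cell (10,2): code 0010 → (10.000,2.652)–(10.128,3.000)
cell (10,3): code 0001 → (10.128,3.000)–(10.000,3.183)
total: 12 segments, chained into 2 closed loop(s), length Σ = 7.718364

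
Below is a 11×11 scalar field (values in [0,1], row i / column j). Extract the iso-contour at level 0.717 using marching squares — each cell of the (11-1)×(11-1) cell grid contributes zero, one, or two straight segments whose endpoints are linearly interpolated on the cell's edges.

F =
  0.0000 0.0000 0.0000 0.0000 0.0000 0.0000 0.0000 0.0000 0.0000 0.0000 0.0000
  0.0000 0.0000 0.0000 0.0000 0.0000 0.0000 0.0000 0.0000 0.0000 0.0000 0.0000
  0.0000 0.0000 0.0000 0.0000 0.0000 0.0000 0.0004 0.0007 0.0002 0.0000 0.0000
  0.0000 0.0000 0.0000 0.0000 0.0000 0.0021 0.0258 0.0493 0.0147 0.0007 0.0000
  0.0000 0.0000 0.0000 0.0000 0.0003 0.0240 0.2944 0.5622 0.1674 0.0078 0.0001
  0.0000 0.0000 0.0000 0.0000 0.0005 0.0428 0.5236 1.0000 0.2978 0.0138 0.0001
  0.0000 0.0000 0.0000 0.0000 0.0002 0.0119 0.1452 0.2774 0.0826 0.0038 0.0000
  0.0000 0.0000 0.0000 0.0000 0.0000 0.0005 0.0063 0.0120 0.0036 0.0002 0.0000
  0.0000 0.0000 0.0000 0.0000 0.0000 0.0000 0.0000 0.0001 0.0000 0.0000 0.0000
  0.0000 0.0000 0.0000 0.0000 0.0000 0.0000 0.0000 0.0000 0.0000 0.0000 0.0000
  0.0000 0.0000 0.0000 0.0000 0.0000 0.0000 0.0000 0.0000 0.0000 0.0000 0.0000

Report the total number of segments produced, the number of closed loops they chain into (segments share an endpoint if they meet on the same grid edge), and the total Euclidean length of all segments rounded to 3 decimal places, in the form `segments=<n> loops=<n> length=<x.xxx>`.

segments=4 loops=1 length=2.913

cell (4,6): code 0100 → (4.354,7.000)–(5.000,6.406)
cell (4,7): code 1000 → (5.000,7.403)–(4.354,7.000)
cell (5,6): code 0010 → (5.000,6.406)–(5.392,7.000)
cell (5,7): code 0001 → (5.392,7.000)–(5.000,7.403)
total: 4 segments, chained into 1 closed loop(s), length Σ = 2.913162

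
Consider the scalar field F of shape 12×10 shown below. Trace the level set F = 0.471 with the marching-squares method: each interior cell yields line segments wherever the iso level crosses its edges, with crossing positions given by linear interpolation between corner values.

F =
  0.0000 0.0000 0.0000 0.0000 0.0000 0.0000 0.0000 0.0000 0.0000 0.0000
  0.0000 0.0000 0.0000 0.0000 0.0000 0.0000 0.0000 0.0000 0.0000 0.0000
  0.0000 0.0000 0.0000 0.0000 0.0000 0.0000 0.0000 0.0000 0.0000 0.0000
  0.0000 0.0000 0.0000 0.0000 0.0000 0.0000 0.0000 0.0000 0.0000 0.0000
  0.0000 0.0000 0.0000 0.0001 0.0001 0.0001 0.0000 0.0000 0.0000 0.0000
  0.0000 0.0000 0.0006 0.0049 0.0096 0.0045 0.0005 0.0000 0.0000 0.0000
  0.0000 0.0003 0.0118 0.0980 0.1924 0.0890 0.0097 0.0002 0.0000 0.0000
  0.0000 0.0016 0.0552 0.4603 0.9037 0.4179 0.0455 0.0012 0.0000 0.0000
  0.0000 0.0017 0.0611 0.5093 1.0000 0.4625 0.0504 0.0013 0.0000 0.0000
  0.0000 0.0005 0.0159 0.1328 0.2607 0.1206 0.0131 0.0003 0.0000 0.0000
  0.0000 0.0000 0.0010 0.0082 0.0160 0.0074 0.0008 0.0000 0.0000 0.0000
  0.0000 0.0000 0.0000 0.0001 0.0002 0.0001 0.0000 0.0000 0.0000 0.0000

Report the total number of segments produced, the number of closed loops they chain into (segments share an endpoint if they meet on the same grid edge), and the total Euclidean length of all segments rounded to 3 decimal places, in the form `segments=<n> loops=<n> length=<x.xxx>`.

segments=8 loops=1 length=6.762

cell (6,3): code 0100 → (6.392,4.000)–(7.000,3.024)
cell (6,4): code 1000 → (7.000,4.891)–(6.392,4.000)
cell (7,2): code 0100 → (7.218,3.000)–(8.000,2.915)
cell (7,3): code 1110 → (7.000,3.024)–(7.218,3.000)
cell (7,4): code 1001 → (8.000,4.984)–(7.000,4.891)
cell (8,2): code 0010 → (8.000,2.915)–(8.102,3.000)
cell (8,3): code 0011 → (8.102,3.000)–(8.716,4.000)
cell (8,4): code 0001 → (8.716,4.000)–(8.000,4.984)
total: 8 segments, chained into 1 closed loop(s), length Σ = 6.761923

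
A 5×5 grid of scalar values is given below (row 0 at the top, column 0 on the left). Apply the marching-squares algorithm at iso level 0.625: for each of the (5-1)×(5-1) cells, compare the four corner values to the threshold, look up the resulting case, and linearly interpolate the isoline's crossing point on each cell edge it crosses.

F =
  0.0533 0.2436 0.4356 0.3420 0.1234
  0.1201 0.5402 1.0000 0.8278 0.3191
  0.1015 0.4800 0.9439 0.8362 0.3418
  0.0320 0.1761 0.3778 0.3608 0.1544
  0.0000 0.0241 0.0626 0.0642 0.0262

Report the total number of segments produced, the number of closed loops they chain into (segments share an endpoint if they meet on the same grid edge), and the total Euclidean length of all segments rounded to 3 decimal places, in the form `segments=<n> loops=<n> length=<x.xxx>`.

segments=8 loops=1 length=7.180

cell (0,1): code 0100 → (0.336,2.000)–(1.000,1.184)
cell (0,2): code 1100 → (0.583,3.000)–(0.336,2.000)
cell (0,3): code 1000 → (1.000,3.399)–(0.583,3.000)
cell (1,1): code 0110 → (1.000,1.184)–(2.000,1.313)
cell (1,3): code 1001 → (2.000,3.427)–(1.000,3.399)
cell (2,1): code 0010 → (2.000,1.313)–(2.563,2.000)
cell (2,2): code 0011 → (2.563,2.000)–(2.444,3.000)
cell (2,3): code 0001 → (2.444,3.000)–(2.000,3.427)
total: 8 segments, chained into 1 closed loop(s), length Σ = 7.179971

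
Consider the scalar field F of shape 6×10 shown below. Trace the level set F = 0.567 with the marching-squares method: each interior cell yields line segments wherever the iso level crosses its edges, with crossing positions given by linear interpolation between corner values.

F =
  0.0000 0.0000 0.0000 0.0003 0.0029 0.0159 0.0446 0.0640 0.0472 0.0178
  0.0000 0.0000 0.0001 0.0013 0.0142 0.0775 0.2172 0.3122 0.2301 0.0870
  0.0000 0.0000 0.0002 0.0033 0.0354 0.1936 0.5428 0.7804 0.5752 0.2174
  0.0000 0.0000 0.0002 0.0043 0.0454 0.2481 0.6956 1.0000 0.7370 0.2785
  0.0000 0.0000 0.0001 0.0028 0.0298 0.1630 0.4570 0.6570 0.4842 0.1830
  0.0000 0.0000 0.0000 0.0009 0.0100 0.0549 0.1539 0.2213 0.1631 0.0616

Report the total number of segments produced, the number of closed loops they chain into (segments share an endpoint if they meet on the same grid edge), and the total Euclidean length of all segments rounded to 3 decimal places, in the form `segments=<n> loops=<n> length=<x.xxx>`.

segments=12 loops=1 length=7.998

cell (1,6): code 0100 → (1.544,7.000)–(2.000,6.102)
cell (1,7): code 1100 → (1.976,8.000)–(1.544,7.000)
cell (1,8): code 1000 → (2.000,8.023)–(1.976,8.000)
cell (2,5): code 0100 → (2.158,6.000)–(3.000,5.713)
cell (2,6): code 1110 → (2.000,6.102)–(2.158,6.000)
cell (2,8): code 1001 → (3.000,8.371)–(2.000,8.023)
cell (3,5): code 0010 → (3.000,5.713)–(3.539,6.000)
cell (3,6): code 0111 → (3.539,6.000)–(4.000,6.550)
cell (3,7): code 1011 → (4.000,7.521)–(3.672,8.000)
cell (3,8): code 0001 → (3.672,8.000)–(3.000,8.371)
cell (4,6): code 0010 → (4.000,6.550)–(4.207,7.000)
cell (4,7): code 0001 → (4.207,7.000)–(4.000,7.521)
total: 12 segments, chained into 1 closed loop(s), length Σ = 7.998170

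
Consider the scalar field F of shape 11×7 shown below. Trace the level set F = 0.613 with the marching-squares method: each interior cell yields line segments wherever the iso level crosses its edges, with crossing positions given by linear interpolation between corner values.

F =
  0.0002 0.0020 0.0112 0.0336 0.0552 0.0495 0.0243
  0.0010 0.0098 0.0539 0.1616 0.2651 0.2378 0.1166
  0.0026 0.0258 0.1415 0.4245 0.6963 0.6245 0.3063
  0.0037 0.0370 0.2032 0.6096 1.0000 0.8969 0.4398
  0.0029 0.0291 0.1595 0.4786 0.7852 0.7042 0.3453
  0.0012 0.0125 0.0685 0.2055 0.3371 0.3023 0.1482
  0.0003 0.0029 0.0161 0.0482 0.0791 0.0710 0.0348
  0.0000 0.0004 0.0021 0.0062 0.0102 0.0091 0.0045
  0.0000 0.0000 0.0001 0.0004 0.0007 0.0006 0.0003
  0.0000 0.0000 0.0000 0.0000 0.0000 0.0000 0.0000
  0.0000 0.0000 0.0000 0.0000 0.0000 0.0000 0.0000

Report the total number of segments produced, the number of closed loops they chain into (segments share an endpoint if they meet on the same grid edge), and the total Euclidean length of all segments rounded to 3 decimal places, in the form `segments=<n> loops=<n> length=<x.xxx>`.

segments=10 loops=1 length=7.980

cell (1,3): code 0100 → (1.807,4.000)–(2.000,3.694)
cell (1,4): code 1100 → (1.970,5.000)–(1.807,4.000)
cell (1,5): code 1000 → (2.000,5.036)–(1.970,5.000)
cell (2,3): code 0110 → (2.000,3.694)–(3.000,3.009)
cell (2,5): code 1001 → (3.000,5.621)–(2.000,5.036)
cell (3,3): code 0110 → (3.000,3.009)–(4.000,3.438)
cell (3,5): code 1001 → (4.000,5.254)–(3.000,5.621)
cell (4,3): code 0010 → (4.000,3.438)–(4.384,4.000)
cell (4,4): code 0011 → (4.384,4.000)–(4.227,5.000)
cell (4,5): code 0001 → (4.227,5.000)–(4.000,5.254)
total: 10 segments, chained into 1 closed loop(s), length Σ = 7.980005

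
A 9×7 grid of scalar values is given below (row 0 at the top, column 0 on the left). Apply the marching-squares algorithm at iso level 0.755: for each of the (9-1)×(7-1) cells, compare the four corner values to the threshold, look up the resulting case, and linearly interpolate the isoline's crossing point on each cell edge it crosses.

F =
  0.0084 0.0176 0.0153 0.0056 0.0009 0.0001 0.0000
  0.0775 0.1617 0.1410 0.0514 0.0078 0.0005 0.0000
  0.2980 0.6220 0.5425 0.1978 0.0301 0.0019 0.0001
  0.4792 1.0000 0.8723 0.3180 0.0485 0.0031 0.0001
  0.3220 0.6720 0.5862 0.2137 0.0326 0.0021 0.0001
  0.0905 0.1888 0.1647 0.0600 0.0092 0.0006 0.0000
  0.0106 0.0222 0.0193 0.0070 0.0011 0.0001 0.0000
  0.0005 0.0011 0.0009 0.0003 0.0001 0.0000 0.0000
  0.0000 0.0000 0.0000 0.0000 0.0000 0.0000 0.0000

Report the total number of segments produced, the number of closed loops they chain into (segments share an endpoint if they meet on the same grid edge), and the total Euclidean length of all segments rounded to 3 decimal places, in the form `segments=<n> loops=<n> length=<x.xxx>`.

segments=6 loops=1 length=4.656

cell (2,0): code 0100 → (2.352,1.000)–(3.000,0.530)
cell (2,1): code 1100 → (2.644,2.000)–(2.352,1.000)
cell (2,2): code 1000 → (3.000,2.212)–(2.644,2.000)
cell (3,0): code 0010 → (3.000,0.530)–(3.747,1.000)
cell (3,1): code 0011 → (3.747,1.000)–(3.410,2.000)
cell (3,2): code 0001 → (3.410,2.000)–(3.000,2.212)
total: 6 segments, chained into 1 closed loop(s), length Σ = 4.656011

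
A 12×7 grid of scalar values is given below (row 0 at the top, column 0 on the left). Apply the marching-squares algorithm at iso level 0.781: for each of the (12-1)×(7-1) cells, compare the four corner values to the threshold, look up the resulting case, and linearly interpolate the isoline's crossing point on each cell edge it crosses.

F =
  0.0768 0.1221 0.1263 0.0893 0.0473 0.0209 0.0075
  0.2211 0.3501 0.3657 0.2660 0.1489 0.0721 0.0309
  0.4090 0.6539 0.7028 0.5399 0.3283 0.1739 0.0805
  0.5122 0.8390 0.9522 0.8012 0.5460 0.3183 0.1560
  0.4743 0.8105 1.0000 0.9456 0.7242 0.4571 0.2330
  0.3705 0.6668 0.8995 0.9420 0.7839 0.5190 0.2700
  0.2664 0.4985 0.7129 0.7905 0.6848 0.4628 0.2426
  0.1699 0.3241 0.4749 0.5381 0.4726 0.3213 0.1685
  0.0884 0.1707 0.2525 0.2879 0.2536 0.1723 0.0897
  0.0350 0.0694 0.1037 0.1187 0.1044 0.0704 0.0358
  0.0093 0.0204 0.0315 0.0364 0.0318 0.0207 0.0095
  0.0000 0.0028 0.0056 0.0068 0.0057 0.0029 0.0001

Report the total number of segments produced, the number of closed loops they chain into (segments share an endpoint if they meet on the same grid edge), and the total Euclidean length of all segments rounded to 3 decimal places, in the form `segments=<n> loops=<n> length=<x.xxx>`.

segments=16 loops=1 length=10.458

cell (2,0): code 0100 → (2.687,1.000)–(3.000,0.823)
cell (2,1): code 1100 → (2.314,2.000)–(2.687,1.000)
cell (2,2): code 1100 → (2.923,3.000)–(2.314,2.000)
cell (2,3): code 1000 → (3.000,3.079)–(2.923,3.000)
cell (3,0): code 0110 → (3.000,0.823)–(4.000,0.912)
cell (3,3): code 1001 → (4.000,3.743)–(3.000,3.079)
cell (4,0): code 0010 → (4.000,0.912)–(4.205,1.000)
cell (4,1): code 0111 → (4.205,1.000)–(5.000,1.491)
cell (4,3): code 1101 → (4.951,4.000)–(4.000,3.743)
cell (4,4): code 1000 → (5.000,4.011)–(4.951,4.000)
cell (5,1): code 0010 → (5.000,1.491)–(5.635,2.000)
cell (5,2): code 0111 → (5.635,2.000)–(6.000,2.878)
cell (5,3): code 1011 → (6.000,3.090)–(5.029,4.000)
cell (5,4): code 0001 → (5.029,4.000)–(5.000,4.011)
cell (6,2): code 0010 → (6.000,2.878)–(6.038,3.000)
cell (6,3): code 0001 → (6.038,3.000)–(6.000,3.090)
total: 16 segments, chained into 1 closed loop(s), length Σ = 10.457922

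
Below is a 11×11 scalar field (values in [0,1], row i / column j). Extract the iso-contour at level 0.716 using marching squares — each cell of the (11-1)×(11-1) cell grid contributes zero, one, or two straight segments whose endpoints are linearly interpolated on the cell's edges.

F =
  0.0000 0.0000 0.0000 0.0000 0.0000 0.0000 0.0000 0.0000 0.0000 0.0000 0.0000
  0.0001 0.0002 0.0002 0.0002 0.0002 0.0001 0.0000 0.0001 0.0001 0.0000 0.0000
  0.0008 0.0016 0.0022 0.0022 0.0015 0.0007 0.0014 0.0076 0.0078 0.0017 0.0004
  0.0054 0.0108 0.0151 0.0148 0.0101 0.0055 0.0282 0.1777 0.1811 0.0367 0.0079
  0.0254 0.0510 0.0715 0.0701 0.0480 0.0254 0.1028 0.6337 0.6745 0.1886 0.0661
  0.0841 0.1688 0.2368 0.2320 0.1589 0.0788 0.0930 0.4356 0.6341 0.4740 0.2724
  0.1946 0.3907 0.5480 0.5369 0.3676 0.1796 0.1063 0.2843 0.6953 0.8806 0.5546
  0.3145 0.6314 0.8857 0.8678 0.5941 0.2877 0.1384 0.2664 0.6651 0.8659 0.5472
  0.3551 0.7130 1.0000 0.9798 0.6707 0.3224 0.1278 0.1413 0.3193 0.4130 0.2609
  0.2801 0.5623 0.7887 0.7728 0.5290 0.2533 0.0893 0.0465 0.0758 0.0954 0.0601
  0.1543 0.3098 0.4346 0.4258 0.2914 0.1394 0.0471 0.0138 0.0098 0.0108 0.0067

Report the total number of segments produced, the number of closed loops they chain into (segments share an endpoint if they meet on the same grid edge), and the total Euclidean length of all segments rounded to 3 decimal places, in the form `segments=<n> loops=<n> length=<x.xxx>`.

cell (5,8): code 0100 → (5.595,9.000)–(6.000,8.112)
cell (5,9): code 1000 → (6.000,9.505)–(5.595,9.000)
cell (6,1): code 0100 → (6.497,2.000)–(7.000,1.333)
cell (6,2): code 1100 → (6.541,3.000)–(6.497,2.000)
cell (6,3): code 1000 → (7.000,3.555)–(6.541,3.000)
cell (6,8): code 0110 → (6.000,8.112)–(7.000,8.253)
cell (6,9): code 1001 → (7.000,9.470)–(6.000,9.505)
cell (7,1): code 0110 → (7.000,1.333)–(8.000,1.010)
cell (7,3): code 1001 → (8.000,3.853)–(7.000,3.555)
cell (7,8): code 0010 → (7.000,8.253)–(7.331,9.000)
cell (7,9): code 0001 → (7.331,9.000)–(7.000,9.470)
cell (8,1): code 0110 → (8.000,1.010)–(9.000,1.679)
cell (8,3): code 1001 → (9.000,3.233)–(8.000,3.853)
cell (9,1): code 0010 → (9.000,1.679)–(9.205,2.000)
cell (9,2): code 0011 → (9.205,2.000)–(9.164,3.000)
cell (9,3): code 0001 → (9.164,3.000)–(9.000,3.233)
total: 16 segments, chained into 2 closed loop(s), length Σ = 13.722497

segments=16 loops=2 length=13.722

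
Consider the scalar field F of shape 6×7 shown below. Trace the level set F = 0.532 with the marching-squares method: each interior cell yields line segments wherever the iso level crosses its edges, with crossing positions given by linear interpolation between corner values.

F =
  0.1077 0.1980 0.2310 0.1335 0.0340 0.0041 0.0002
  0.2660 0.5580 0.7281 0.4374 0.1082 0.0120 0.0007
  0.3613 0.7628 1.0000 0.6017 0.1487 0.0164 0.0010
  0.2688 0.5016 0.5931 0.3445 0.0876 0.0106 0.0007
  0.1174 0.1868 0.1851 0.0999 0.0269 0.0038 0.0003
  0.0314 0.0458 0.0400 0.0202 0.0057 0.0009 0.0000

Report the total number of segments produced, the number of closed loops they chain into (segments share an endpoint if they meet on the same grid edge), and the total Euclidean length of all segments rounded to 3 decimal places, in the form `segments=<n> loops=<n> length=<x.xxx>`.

segments=12 loops=1 length=7.910

cell (0,0): code 0100 → (0.928,1.000)–(1.000,0.911)
cell (0,1): code 1100 → (0.606,2.000)–(0.928,1.000)
cell (0,2): code 1000 → (1.000,2.675)–(0.606,2.000)
cell (1,0): code 0110 → (1.000,0.911)–(2.000,0.425)
cell (1,2): code 1101 → (1.576,3.000)–(1.000,2.675)
cell (1,3): code 1000 → (2.000,3.154)–(1.576,3.000)
cell (2,0): code 0010 → (2.000,0.425)–(2.884,1.000)
cell (2,1): code 0111 → (2.884,1.000)–(3.000,1.332)
cell (2,2): code 1011 → (3.000,2.246)–(2.271,3.000)
cell (2,3): code 0001 → (2.271,3.000)–(2.000,3.154)
cell (3,1): code 0010 → (3.000,1.332)–(3.150,2.000)
cell (3,2): code 0001 → (3.150,2.000)–(3.000,2.246)
total: 12 segments, chained into 1 closed loop(s), length Σ = 7.910063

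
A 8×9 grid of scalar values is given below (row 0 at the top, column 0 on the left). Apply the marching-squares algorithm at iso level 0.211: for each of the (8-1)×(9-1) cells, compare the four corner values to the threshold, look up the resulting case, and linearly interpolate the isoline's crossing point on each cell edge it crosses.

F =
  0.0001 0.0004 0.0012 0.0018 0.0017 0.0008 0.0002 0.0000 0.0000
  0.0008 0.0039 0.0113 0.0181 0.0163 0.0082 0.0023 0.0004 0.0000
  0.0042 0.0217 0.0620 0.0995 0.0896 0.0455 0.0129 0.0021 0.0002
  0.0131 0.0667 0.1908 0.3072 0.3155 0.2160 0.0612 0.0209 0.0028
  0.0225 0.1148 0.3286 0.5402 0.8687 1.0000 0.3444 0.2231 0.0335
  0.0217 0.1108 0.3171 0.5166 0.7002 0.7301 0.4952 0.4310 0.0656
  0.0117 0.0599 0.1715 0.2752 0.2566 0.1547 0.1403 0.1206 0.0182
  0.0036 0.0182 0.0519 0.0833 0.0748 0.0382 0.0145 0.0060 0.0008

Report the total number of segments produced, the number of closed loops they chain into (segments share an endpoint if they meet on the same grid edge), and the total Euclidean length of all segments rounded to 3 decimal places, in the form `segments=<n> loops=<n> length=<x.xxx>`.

cell (2,2): code 0100 → (2.537,3.000)–(3.000,2.174)
cell (2,3): code 1100 → (2.537,4.000)–(2.537,3.000)
cell (2,4): code 1100 → (2.971,5.000)–(2.537,4.000)
cell (2,5): code 1000 → (3.000,5.032)–(2.971,5.000)
cell (3,1): code 0100 → (3.147,2.000)–(4.000,1.450)
cell (3,2): code 1110 → (3.000,2.174)–(3.147,2.000)
cell (3,5): code 1101 → (3.529,6.000)–(3.000,5.032)
cell (3,6): code 1100 → (3.940,7.000)–(3.529,6.000)
cell (3,7): code 1000 → (4.000,7.064)–(3.940,7.000)
cell (4,1): code 0110 → (4.000,1.450)–(5.000,1.486)
cell (4,7): code 1001 → (5.000,7.602)–(4.000,7.064)
cell (5,1): code 0010 → (5.000,1.486)–(5.729,2.000)
cell (5,2): code 0111 → (5.729,2.000)–(6.000,2.381)
cell (5,4): code 1011 → (6.000,4.447)–(5.902,5.000)
cell (5,5): code 0011 → (5.902,5.000)–(5.801,6.000)
cell (5,6): code 0011 → (5.801,6.000)–(5.709,7.000)
cell (5,7): code 0001 → (5.709,7.000)–(5.000,7.602)
cell (6,2): code 0010 → (6.000,2.381)–(6.335,3.000)
cell (6,3): code 0011 → (6.335,3.000)–(6.251,4.000)
cell (6,4): code 0001 → (6.251,4.000)–(6.000,4.447)
total: 20 segments, chained into 1 closed loop(s), length Σ = 15.811373

segments=20 loops=1 length=15.811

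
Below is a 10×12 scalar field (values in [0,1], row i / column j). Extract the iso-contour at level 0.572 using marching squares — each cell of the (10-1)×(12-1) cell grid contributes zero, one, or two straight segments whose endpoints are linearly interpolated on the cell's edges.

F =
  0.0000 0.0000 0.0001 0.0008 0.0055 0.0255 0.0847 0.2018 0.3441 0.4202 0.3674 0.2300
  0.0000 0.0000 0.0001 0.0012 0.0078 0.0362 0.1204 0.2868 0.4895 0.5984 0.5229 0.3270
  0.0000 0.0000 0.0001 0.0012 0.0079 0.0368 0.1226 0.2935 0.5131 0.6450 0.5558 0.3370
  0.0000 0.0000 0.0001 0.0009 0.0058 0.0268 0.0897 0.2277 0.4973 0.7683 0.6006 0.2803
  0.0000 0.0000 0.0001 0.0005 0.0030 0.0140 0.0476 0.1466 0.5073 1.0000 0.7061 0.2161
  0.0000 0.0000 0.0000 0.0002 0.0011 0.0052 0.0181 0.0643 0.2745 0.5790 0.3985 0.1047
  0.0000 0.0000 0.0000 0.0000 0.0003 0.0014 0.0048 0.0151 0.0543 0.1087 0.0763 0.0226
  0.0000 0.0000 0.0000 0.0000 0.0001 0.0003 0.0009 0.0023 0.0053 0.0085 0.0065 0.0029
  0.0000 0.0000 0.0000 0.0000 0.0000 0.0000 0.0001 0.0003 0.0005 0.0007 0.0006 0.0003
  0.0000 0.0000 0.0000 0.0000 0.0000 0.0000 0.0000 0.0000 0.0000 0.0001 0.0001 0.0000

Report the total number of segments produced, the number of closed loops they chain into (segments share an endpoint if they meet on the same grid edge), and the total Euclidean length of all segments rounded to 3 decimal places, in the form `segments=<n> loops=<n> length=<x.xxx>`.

cell (0,8): code 0100 → (0.852,9.000)–(1.000,8.758)
cell (0,9): code 1000 → (1.000,9.350)–(0.852,9.000)
cell (1,8): code 0110 → (1.000,8.758)–(2.000,8.447)
cell (1,9): code 1001 → (2.000,9.818)–(1.000,9.350)
cell (2,8): code 0110 → (2.000,8.447)–(3.000,8.276)
cell (2,9): code 1101 → (2.362,10.000)–(2.000,9.818)
cell (2,10): code 1000 → (3.000,10.089)–(2.362,10.000)
cell (3,8): code 0110 → (3.000,8.276)–(4.000,8.131)
cell (3,10): code 1001 → (4.000,10.274)–(3.000,10.089)
cell (4,8): code 0110 → (4.000,8.131)–(5.000,8.977)
cell (4,9): code 1011 → (5.000,9.039)–(4.436,10.000)
cell (4,10): code 0001 → (4.436,10.000)–(4.000,10.274)
cell (5,8): code 0010 → (5.000,8.977)–(5.015,9.000)
cell (5,9): code 0001 → (5.015,9.000)–(5.000,9.039)
total: 14 segments, chained into 1 closed loop(s), length Σ = 9.914302

segments=14 loops=1 length=9.914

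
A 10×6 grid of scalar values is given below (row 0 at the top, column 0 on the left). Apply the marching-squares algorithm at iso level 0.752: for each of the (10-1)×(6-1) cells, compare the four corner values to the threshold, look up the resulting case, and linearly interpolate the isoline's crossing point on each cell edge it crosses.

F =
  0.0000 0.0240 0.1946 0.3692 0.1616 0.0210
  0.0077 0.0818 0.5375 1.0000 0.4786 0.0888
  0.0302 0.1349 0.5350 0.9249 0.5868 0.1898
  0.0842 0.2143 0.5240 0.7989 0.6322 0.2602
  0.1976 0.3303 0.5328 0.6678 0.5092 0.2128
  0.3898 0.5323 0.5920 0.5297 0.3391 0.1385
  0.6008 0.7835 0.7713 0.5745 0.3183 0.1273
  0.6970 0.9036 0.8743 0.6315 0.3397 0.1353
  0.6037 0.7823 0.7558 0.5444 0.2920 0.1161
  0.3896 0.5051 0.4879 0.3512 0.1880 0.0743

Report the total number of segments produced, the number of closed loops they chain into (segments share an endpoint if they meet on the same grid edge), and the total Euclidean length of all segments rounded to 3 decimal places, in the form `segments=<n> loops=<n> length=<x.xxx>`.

segments=18 loops=2 length=13.275

cell (0,2): code 0100 → (0.607,3.000)–(1.000,2.464)
cell (0,3): code 1000 → (1.000,3.476)–(0.607,3.000)
cell (1,2): code 0110 → (1.000,2.464)–(2.000,2.557)
cell (1,3): code 1001 → (2.000,3.511)–(1.000,3.476)
cell (2,2): code 0110 → (2.000,2.557)–(3.000,2.829)
cell (2,3): code 1001 → (3.000,3.281)–(2.000,3.511)
cell (3,2): code 0010 → (3.000,2.829)–(3.358,3.000)
cell (3,3): code 0001 → (3.358,3.000)–(3.000,3.281)
cell (5,0): code 0100 → (5.875,1.000)–(6.000,0.828)
cell (5,1): code 1100 → (5.892,2.000)–(5.875,1.000)
cell (5,2): code 1000 → (6.000,2.098)–(5.892,2.000)
cell (6,0): code 0110 → (6.000,0.828)–(7.000,0.266)
cell (6,2): code 1001 → (7.000,2.504)–(6.000,2.098)
cell (7,0): code 0110 → (7.000,0.266)–(8.000,0.830)
cell (7,2): code 1001 → (8.000,2.018)–(7.000,2.504)
cell (8,0): code 0010 → (8.000,0.830)–(8.109,1.000)
cell (8,1): code 0011 → (8.109,1.000)–(8.014,2.000)
cell (8,2): code 0001 → (8.014,2.000)–(8.000,2.018)
total: 18 segments, chained into 2 closed loop(s), length Σ = 13.275065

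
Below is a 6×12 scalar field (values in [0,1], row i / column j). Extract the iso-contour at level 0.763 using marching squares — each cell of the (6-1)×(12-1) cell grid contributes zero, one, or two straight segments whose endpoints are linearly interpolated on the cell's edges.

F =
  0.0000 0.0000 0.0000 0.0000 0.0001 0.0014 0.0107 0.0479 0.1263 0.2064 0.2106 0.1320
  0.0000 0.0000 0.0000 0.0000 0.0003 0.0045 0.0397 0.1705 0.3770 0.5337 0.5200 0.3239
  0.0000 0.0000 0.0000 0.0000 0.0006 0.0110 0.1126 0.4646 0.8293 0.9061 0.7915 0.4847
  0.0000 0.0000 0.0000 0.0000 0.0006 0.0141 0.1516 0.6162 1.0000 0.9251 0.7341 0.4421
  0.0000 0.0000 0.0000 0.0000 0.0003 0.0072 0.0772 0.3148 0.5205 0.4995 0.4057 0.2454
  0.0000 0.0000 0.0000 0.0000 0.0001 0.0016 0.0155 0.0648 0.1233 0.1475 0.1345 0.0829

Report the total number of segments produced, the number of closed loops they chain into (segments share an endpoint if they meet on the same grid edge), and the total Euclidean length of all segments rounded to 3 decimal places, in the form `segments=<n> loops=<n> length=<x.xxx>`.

cell (1,7): code 0100 → (1.853,8.000)–(2.000,7.818)
cell (1,8): code 1100 → (1.616,9.000)–(1.853,8.000)
cell (1,9): code 1100 → (1.895,10.000)–(1.616,9.000)
cell (1,10): code 1000 → (2.000,10.093)–(1.895,10.000)
cell (2,7): code 0110 → (2.000,7.818)–(3.000,7.382)
cell (2,9): code 1011 → (3.000,9.849)–(2.497,10.000)
cell (2,10): code 0001 → (2.497,10.000)–(2.000,10.093)
cell (3,7): code 0010 → (3.000,7.382)–(3.494,8.000)
cell (3,8): code 0011 → (3.494,8.000)–(3.381,9.000)
cell (3,9): code 0001 → (3.381,9.000)–(3.000,9.849)
total: 10 segments, chained into 1 closed loop(s), length Σ = 7.289095

segments=10 loops=1 length=7.289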